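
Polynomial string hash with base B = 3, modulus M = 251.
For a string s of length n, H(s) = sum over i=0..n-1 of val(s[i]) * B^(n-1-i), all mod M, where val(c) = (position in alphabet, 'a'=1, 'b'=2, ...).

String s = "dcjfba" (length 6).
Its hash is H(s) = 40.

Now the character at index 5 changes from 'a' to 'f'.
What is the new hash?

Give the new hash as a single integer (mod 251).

Answer: 45

Derivation:
val('a') = 1, val('f') = 6
Position k = 5, exponent = n-1-k = 0
B^0 mod M = 3^0 mod 251 = 1
Delta = (6 - 1) * 1 mod 251 = 5
New hash = (40 + 5) mod 251 = 45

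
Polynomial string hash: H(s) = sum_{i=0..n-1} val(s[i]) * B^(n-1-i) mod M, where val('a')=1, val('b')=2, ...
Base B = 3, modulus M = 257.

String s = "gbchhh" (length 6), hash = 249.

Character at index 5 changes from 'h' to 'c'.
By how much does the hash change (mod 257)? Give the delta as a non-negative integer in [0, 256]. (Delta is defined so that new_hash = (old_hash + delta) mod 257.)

Delta formula: (val(new) - val(old)) * B^(n-1-k) mod M
  val('c') - val('h') = 3 - 8 = -5
  B^(n-1-k) = 3^0 mod 257 = 1
  Delta = -5 * 1 mod 257 = 252

Answer: 252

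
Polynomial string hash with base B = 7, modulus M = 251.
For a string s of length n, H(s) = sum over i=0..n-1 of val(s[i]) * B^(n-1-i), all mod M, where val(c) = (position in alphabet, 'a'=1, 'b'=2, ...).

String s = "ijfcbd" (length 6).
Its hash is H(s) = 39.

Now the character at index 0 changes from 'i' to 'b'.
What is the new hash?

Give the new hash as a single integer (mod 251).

val('i') = 9, val('b') = 2
Position k = 0, exponent = n-1-k = 5
B^5 mod M = 7^5 mod 251 = 241
Delta = (2 - 9) * 241 mod 251 = 70
New hash = (39 + 70) mod 251 = 109

Answer: 109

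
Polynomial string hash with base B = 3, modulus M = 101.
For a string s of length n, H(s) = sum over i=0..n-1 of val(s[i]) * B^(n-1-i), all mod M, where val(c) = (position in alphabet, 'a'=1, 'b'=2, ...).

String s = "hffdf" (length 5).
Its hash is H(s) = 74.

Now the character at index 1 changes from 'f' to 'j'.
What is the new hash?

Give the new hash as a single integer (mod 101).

val('f') = 6, val('j') = 10
Position k = 1, exponent = n-1-k = 3
B^3 mod M = 3^3 mod 101 = 27
Delta = (10 - 6) * 27 mod 101 = 7
New hash = (74 + 7) mod 101 = 81

Answer: 81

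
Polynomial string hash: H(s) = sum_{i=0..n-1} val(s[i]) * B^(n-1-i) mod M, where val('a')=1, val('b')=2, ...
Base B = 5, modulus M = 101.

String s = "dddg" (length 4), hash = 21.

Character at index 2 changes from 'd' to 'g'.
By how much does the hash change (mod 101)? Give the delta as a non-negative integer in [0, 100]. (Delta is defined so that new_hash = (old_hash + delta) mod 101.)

Delta formula: (val(new) - val(old)) * B^(n-1-k) mod M
  val('g') - val('d') = 7 - 4 = 3
  B^(n-1-k) = 5^1 mod 101 = 5
  Delta = 3 * 5 mod 101 = 15

Answer: 15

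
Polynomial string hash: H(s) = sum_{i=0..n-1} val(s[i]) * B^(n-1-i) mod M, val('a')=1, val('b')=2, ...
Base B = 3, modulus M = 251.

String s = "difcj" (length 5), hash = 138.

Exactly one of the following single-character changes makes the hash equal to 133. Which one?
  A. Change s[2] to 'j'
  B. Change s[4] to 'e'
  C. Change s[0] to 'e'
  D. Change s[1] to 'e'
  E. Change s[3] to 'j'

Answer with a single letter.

Option A: s[2]='f'->'j', delta=(10-6)*3^2 mod 251 = 36, hash=138+36 mod 251 = 174
Option B: s[4]='j'->'e', delta=(5-10)*3^0 mod 251 = 246, hash=138+246 mod 251 = 133 <-- target
Option C: s[0]='d'->'e', delta=(5-4)*3^4 mod 251 = 81, hash=138+81 mod 251 = 219
Option D: s[1]='i'->'e', delta=(5-9)*3^3 mod 251 = 143, hash=138+143 mod 251 = 30
Option E: s[3]='c'->'j', delta=(10-3)*3^1 mod 251 = 21, hash=138+21 mod 251 = 159

Answer: B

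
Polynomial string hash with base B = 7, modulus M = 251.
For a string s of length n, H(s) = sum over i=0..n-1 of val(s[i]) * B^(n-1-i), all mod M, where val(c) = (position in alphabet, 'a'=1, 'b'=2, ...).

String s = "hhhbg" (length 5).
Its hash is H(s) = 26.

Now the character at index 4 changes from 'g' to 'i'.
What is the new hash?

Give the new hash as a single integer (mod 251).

val('g') = 7, val('i') = 9
Position k = 4, exponent = n-1-k = 0
B^0 mod M = 7^0 mod 251 = 1
Delta = (9 - 7) * 1 mod 251 = 2
New hash = (26 + 2) mod 251 = 28

Answer: 28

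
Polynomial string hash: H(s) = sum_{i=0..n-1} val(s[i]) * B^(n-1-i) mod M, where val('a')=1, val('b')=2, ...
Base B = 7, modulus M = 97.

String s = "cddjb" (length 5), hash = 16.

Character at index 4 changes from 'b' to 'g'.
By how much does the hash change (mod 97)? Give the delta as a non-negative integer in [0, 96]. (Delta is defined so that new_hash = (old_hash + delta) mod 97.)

Answer: 5

Derivation:
Delta formula: (val(new) - val(old)) * B^(n-1-k) mod M
  val('g') - val('b') = 7 - 2 = 5
  B^(n-1-k) = 7^0 mod 97 = 1
  Delta = 5 * 1 mod 97 = 5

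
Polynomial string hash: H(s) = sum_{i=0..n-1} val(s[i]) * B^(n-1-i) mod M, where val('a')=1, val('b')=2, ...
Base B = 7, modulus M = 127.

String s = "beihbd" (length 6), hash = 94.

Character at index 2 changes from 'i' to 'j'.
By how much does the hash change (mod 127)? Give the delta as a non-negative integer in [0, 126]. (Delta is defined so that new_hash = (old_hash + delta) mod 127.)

Answer: 89

Derivation:
Delta formula: (val(new) - val(old)) * B^(n-1-k) mod M
  val('j') - val('i') = 10 - 9 = 1
  B^(n-1-k) = 7^3 mod 127 = 89
  Delta = 1 * 89 mod 127 = 89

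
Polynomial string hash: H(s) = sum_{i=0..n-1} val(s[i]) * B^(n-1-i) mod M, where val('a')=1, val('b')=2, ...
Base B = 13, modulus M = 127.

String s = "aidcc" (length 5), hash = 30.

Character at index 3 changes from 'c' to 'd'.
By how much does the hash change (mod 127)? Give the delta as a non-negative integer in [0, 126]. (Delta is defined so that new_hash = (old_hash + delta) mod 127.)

Delta formula: (val(new) - val(old)) * B^(n-1-k) mod M
  val('d') - val('c') = 4 - 3 = 1
  B^(n-1-k) = 13^1 mod 127 = 13
  Delta = 1 * 13 mod 127 = 13

Answer: 13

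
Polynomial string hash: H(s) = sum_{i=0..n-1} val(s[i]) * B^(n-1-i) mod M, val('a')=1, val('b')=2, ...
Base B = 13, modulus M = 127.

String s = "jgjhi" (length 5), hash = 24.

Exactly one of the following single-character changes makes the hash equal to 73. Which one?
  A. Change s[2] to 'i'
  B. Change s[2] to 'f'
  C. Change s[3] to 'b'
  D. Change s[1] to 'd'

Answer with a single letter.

Option A: s[2]='j'->'i', delta=(9-10)*13^2 mod 127 = 85, hash=24+85 mod 127 = 109
Option B: s[2]='j'->'f', delta=(6-10)*13^2 mod 127 = 86, hash=24+86 mod 127 = 110
Option C: s[3]='h'->'b', delta=(2-8)*13^1 mod 127 = 49, hash=24+49 mod 127 = 73 <-- target
Option D: s[1]='g'->'d', delta=(4-7)*13^3 mod 127 = 13, hash=24+13 mod 127 = 37

Answer: C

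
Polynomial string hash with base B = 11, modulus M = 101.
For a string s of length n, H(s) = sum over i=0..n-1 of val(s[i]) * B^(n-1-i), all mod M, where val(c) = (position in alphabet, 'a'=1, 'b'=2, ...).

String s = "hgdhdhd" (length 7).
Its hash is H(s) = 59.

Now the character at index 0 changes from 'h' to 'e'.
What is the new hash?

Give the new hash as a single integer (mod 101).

Answer: 97

Derivation:
val('h') = 8, val('e') = 5
Position k = 0, exponent = n-1-k = 6
B^6 mod M = 11^6 mod 101 = 21
Delta = (5 - 8) * 21 mod 101 = 38
New hash = (59 + 38) mod 101 = 97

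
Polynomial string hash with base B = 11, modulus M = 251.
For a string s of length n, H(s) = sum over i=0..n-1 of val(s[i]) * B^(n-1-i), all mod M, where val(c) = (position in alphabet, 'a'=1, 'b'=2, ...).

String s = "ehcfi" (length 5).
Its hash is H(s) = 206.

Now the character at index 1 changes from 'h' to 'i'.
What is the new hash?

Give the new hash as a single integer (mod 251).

val('h') = 8, val('i') = 9
Position k = 1, exponent = n-1-k = 3
B^3 mod M = 11^3 mod 251 = 76
Delta = (9 - 8) * 76 mod 251 = 76
New hash = (206 + 76) mod 251 = 31

Answer: 31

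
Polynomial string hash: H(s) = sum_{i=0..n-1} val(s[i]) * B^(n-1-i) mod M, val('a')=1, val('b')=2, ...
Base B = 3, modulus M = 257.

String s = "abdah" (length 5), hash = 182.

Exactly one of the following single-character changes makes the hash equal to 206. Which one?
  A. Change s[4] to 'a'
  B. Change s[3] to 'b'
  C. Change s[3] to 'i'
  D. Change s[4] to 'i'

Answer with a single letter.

Answer: C

Derivation:
Option A: s[4]='h'->'a', delta=(1-8)*3^0 mod 257 = 250, hash=182+250 mod 257 = 175
Option B: s[3]='a'->'b', delta=(2-1)*3^1 mod 257 = 3, hash=182+3 mod 257 = 185
Option C: s[3]='a'->'i', delta=(9-1)*3^1 mod 257 = 24, hash=182+24 mod 257 = 206 <-- target
Option D: s[4]='h'->'i', delta=(9-8)*3^0 mod 257 = 1, hash=182+1 mod 257 = 183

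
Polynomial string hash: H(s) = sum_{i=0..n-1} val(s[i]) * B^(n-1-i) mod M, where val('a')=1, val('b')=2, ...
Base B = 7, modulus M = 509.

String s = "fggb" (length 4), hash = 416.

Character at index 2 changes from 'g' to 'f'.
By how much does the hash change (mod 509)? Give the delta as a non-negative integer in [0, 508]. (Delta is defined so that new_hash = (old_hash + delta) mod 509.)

Delta formula: (val(new) - val(old)) * B^(n-1-k) mod M
  val('f') - val('g') = 6 - 7 = -1
  B^(n-1-k) = 7^1 mod 509 = 7
  Delta = -1 * 7 mod 509 = 502

Answer: 502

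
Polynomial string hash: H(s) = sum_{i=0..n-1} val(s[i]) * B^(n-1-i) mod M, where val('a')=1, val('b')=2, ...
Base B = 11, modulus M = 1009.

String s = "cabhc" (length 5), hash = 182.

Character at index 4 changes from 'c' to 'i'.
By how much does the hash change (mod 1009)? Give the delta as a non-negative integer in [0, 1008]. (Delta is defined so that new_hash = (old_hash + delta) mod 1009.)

Answer: 6

Derivation:
Delta formula: (val(new) - val(old)) * B^(n-1-k) mod M
  val('i') - val('c') = 9 - 3 = 6
  B^(n-1-k) = 11^0 mod 1009 = 1
  Delta = 6 * 1 mod 1009 = 6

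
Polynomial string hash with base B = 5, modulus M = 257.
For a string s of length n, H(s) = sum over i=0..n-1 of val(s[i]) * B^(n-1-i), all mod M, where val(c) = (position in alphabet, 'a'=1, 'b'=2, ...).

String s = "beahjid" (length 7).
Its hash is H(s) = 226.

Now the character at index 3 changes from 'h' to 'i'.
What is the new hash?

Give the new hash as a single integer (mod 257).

val('h') = 8, val('i') = 9
Position k = 3, exponent = n-1-k = 3
B^3 mod M = 5^3 mod 257 = 125
Delta = (9 - 8) * 125 mod 257 = 125
New hash = (226 + 125) mod 257 = 94

Answer: 94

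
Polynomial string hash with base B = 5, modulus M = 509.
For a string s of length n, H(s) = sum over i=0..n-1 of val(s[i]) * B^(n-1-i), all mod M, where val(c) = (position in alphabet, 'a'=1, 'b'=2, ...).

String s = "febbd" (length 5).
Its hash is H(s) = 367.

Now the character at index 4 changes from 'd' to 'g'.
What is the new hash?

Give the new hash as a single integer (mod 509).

val('d') = 4, val('g') = 7
Position k = 4, exponent = n-1-k = 0
B^0 mod M = 5^0 mod 509 = 1
Delta = (7 - 4) * 1 mod 509 = 3
New hash = (367 + 3) mod 509 = 370

Answer: 370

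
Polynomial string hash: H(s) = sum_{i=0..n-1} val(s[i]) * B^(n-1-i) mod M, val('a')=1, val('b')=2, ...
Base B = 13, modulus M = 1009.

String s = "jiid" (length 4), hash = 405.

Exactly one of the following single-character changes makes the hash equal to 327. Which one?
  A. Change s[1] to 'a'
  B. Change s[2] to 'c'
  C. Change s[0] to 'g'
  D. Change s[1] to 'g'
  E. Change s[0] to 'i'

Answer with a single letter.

Option A: s[1]='i'->'a', delta=(1-9)*13^2 mod 1009 = 666, hash=405+666 mod 1009 = 62
Option B: s[2]='i'->'c', delta=(3-9)*13^1 mod 1009 = 931, hash=405+931 mod 1009 = 327 <-- target
Option C: s[0]='j'->'g', delta=(7-10)*13^3 mod 1009 = 472, hash=405+472 mod 1009 = 877
Option D: s[1]='i'->'g', delta=(7-9)*13^2 mod 1009 = 671, hash=405+671 mod 1009 = 67
Option E: s[0]='j'->'i', delta=(9-10)*13^3 mod 1009 = 830, hash=405+830 mod 1009 = 226

Answer: B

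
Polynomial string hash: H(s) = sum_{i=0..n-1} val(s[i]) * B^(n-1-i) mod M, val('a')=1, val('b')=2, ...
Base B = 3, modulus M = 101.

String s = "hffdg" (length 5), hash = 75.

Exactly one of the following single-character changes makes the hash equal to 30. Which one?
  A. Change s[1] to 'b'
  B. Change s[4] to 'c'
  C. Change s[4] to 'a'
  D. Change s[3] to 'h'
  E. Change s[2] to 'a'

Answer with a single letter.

Answer: E

Derivation:
Option A: s[1]='f'->'b', delta=(2-6)*3^3 mod 101 = 94, hash=75+94 mod 101 = 68
Option B: s[4]='g'->'c', delta=(3-7)*3^0 mod 101 = 97, hash=75+97 mod 101 = 71
Option C: s[4]='g'->'a', delta=(1-7)*3^0 mod 101 = 95, hash=75+95 mod 101 = 69
Option D: s[3]='d'->'h', delta=(8-4)*3^1 mod 101 = 12, hash=75+12 mod 101 = 87
Option E: s[2]='f'->'a', delta=(1-6)*3^2 mod 101 = 56, hash=75+56 mod 101 = 30 <-- target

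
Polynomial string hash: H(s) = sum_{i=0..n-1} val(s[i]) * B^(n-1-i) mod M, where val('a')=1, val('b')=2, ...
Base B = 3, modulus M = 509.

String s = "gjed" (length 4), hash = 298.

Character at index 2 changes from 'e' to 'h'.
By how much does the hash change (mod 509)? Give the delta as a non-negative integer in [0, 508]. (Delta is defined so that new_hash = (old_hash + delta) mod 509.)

Delta formula: (val(new) - val(old)) * B^(n-1-k) mod M
  val('h') - val('e') = 8 - 5 = 3
  B^(n-1-k) = 3^1 mod 509 = 3
  Delta = 3 * 3 mod 509 = 9

Answer: 9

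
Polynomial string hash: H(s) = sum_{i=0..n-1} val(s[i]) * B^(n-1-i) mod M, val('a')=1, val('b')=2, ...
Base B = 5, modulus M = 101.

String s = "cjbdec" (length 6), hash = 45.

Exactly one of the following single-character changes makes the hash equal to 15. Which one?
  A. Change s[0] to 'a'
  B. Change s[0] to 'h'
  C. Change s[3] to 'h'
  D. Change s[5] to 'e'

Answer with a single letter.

Option A: s[0]='c'->'a', delta=(1-3)*5^5 mod 101 = 12, hash=45+12 mod 101 = 57
Option B: s[0]='c'->'h', delta=(8-3)*5^5 mod 101 = 71, hash=45+71 mod 101 = 15 <-- target
Option C: s[3]='d'->'h', delta=(8-4)*5^2 mod 101 = 100, hash=45+100 mod 101 = 44
Option D: s[5]='c'->'e', delta=(5-3)*5^0 mod 101 = 2, hash=45+2 mod 101 = 47

Answer: B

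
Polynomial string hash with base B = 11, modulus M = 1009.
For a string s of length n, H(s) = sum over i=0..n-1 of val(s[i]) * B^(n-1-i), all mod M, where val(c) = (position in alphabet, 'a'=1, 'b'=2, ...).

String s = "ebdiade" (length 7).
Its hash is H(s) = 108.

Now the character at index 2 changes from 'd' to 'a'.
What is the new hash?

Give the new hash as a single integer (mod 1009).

Answer: 581

Derivation:
val('d') = 4, val('a') = 1
Position k = 2, exponent = n-1-k = 4
B^4 mod M = 11^4 mod 1009 = 515
Delta = (1 - 4) * 515 mod 1009 = 473
New hash = (108 + 473) mod 1009 = 581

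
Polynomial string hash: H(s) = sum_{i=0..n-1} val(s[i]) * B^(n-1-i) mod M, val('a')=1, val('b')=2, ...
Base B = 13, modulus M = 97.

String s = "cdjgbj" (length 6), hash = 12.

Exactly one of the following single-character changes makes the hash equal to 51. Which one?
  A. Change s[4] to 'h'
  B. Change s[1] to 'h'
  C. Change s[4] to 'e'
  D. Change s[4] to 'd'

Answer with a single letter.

Answer: C

Derivation:
Option A: s[4]='b'->'h', delta=(8-2)*13^1 mod 97 = 78, hash=12+78 mod 97 = 90
Option B: s[1]='d'->'h', delta=(8-4)*13^4 mod 97 = 75, hash=12+75 mod 97 = 87
Option C: s[4]='b'->'e', delta=(5-2)*13^1 mod 97 = 39, hash=12+39 mod 97 = 51 <-- target
Option D: s[4]='b'->'d', delta=(4-2)*13^1 mod 97 = 26, hash=12+26 mod 97 = 38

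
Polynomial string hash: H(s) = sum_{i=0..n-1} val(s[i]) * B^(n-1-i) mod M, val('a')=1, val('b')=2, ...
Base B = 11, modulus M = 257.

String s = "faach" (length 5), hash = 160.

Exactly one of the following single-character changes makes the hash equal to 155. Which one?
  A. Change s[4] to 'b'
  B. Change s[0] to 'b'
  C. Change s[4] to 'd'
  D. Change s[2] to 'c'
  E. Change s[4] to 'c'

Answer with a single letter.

Option A: s[4]='h'->'b', delta=(2-8)*11^0 mod 257 = 251, hash=160+251 mod 257 = 154
Option B: s[0]='f'->'b', delta=(2-6)*11^4 mod 257 = 32, hash=160+32 mod 257 = 192
Option C: s[4]='h'->'d', delta=(4-8)*11^0 mod 257 = 253, hash=160+253 mod 257 = 156
Option D: s[2]='a'->'c', delta=(3-1)*11^2 mod 257 = 242, hash=160+242 mod 257 = 145
Option E: s[4]='h'->'c', delta=(3-8)*11^0 mod 257 = 252, hash=160+252 mod 257 = 155 <-- target

Answer: E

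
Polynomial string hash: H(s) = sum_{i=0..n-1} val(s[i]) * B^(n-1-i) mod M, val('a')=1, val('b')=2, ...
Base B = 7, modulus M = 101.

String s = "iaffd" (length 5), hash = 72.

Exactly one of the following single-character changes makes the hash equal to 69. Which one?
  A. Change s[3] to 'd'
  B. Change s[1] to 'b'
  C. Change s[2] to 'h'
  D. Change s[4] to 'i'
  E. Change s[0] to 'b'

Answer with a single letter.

Answer: C

Derivation:
Option A: s[3]='f'->'d', delta=(4-6)*7^1 mod 101 = 87, hash=72+87 mod 101 = 58
Option B: s[1]='a'->'b', delta=(2-1)*7^3 mod 101 = 40, hash=72+40 mod 101 = 11
Option C: s[2]='f'->'h', delta=(8-6)*7^2 mod 101 = 98, hash=72+98 mod 101 = 69 <-- target
Option D: s[4]='d'->'i', delta=(9-4)*7^0 mod 101 = 5, hash=72+5 mod 101 = 77
Option E: s[0]='i'->'b', delta=(2-9)*7^4 mod 101 = 60, hash=72+60 mod 101 = 31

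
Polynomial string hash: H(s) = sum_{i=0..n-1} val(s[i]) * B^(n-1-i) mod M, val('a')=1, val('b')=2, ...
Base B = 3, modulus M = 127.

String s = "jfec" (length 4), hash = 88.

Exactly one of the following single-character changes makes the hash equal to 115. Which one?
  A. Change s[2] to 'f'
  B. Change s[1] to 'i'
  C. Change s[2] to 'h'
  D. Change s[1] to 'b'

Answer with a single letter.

Option A: s[2]='e'->'f', delta=(6-5)*3^1 mod 127 = 3, hash=88+3 mod 127 = 91
Option B: s[1]='f'->'i', delta=(9-6)*3^2 mod 127 = 27, hash=88+27 mod 127 = 115 <-- target
Option C: s[2]='e'->'h', delta=(8-5)*3^1 mod 127 = 9, hash=88+9 mod 127 = 97
Option D: s[1]='f'->'b', delta=(2-6)*3^2 mod 127 = 91, hash=88+91 mod 127 = 52

Answer: B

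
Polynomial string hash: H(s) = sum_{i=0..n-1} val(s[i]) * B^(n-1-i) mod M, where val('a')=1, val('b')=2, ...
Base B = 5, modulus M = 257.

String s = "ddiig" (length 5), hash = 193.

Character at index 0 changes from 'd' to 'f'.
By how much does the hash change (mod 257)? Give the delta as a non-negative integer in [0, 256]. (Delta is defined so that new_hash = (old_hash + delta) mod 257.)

Delta formula: (val(new) - val(old)) * B^(n-1-k) mod M
  val('f') - val('d') = 6 - 4 = 2
  B^(n-1-k) = 5^4 mod 257 = 111
  Delta = 2 * 111 mod 257 = 222

Answer: 222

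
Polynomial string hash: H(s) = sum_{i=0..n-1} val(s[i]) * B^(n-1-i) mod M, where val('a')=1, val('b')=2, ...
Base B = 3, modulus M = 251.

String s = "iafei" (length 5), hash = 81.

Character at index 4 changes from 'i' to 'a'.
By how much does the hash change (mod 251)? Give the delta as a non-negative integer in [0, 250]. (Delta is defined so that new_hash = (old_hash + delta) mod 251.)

Delta formula: (val(new) - val(old)) * B^(n-1-k) mod M
  val('a') - val('i') = 1 - 9 = -8
  B^(n-1-k) = 3^0 mod 251 = 1
  Delta = -8 * 1 mod 251 = 243

Answer: 243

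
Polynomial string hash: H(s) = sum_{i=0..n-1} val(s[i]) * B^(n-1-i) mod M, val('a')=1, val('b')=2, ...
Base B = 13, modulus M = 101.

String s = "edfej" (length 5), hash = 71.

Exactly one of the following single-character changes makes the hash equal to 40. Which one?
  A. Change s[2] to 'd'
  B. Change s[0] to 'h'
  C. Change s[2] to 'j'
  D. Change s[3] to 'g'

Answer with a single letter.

Option A: s[2]='f'->'d', delta=(4-6)*13^2 mod 101 = 66, hash=71+66 mod 101 = 36
Option B: s[0]='e'->'h', delta=(8-5)*13^4 mod 101 = 35, hash=71+35 mod 101 = 5
Option C: s[2]='f'->'j', delta=(10-6)*13^2 mod 101 = 70, hash=71+70 mod 101 = 40 <-- target
Option D: s[3]='e'->'g', delta=(7-5)*13^1 mod 101 = 26, hash=71+26 mod 101 = 97

Answer: C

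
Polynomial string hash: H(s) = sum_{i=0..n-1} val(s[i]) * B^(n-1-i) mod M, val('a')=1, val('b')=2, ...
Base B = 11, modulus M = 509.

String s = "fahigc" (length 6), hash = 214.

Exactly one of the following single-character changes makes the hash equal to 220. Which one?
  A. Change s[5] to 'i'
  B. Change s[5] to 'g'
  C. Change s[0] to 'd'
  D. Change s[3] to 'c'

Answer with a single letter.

Answer: A

Derivation:
Option A: s[5]='c'->'i', delta=(9-3)*11^0 mod 509 = 6, hash=214+6 mod 509 = 220 <-- target
Option B: s[5]='c'->'g', delta=(7-3)*11^0 mod 509 = 4, hash=214+4 mod 509 = 218
Option C: s[0]='f'->'d', delta=(4-6)*11^5 mod 509 = 95, hash=214+95 mod 509 = 309
Option D: s[3]='i'->'c', delta=(3-9)*11^2 mod 509 = 292, hash=214+292 mod 509 = 506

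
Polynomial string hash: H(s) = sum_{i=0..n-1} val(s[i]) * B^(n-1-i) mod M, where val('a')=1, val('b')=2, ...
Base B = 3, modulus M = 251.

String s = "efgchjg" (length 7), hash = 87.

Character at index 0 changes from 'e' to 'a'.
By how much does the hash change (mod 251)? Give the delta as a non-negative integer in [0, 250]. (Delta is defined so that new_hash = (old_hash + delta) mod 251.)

Delta formula: (val(new) - val(old)) * B^(n-1-k) mod M
  val('a') - val('e') = 1 - 5 = -4
  B^(n-1-k) = 3^6 mod 251 = 227
  Delta = -4 * 227 mod 251 = 96

Answer: 96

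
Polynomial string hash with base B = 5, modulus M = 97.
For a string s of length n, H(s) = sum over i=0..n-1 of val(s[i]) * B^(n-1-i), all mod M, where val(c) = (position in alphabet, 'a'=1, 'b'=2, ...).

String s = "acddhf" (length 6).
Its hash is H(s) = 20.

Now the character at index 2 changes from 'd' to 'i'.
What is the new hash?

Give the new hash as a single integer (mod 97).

Answer: 63

Derivation:
val('d') = 4, val('i') = 9
Position k = 2, exponent = n-1-k = 3
B^3 mod M = 5^3 mod 97 = 28
Delta = (9 - 4) * 28 mod 97 = 43
New hash = (20 + 43) mod 97 = 63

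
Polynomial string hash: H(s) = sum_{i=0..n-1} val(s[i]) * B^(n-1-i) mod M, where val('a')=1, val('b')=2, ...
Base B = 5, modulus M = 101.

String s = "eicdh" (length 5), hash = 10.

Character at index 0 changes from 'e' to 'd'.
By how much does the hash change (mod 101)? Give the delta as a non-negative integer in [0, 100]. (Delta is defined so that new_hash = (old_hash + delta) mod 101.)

Delta formula: (val(new) - val(old)) * B^(n-1-k) mod M
  val('d') - val('e') = 4 - 5 = -1
  B^(n-1-k) = 5^4 mod 101 = 19
  Delta = -1 * 19 mod 101 = 82

Answer: 82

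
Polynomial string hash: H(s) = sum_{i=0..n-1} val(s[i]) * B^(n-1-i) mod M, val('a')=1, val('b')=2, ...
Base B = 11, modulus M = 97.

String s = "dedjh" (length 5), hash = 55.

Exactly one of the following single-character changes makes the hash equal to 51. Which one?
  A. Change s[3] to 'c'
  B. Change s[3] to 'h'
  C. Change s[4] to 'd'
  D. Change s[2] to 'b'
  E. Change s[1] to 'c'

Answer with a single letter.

Answer: C

Derivation:
Option A: s[3]='j'->'c', delta=(3-10)*11^1 mod 97 = 20, hash=55+20 mod 97 = 75
Option B: s[3]='j'->'h', delta=(8-10)*11^1 mod 97 = 75, hash=55+75 mod 97 = 33
Option C: s[4]='h'->'d', delta=(4-8)*11^0 mod 97 = 93, hash=55+93 mod 97 = 51 <-- target
Option D: s[2]='d'->'b', delta=(2-4)*11^2 mod 97 = 49, hash=55+49 mod 97 = 7
Option E: s[1]='e'->'c', delta=(3-5)*11^3 mod 97 = 54, hash=55+54 mod 97 = 12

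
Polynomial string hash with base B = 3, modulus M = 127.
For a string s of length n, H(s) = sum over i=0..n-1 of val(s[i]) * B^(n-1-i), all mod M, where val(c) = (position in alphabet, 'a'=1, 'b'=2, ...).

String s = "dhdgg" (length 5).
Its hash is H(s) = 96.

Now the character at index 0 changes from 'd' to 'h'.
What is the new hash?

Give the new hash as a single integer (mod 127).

val('d') = 4, val('h') = 8
Position k = 0, exponent = n-1-k = 4
B^4 mod M = 3^4 mod 127 = 81
Delta = (8 - 4) * 81 mod 127 = 70
New hash = (96 + 70) mod 127 = 39

Answer: 39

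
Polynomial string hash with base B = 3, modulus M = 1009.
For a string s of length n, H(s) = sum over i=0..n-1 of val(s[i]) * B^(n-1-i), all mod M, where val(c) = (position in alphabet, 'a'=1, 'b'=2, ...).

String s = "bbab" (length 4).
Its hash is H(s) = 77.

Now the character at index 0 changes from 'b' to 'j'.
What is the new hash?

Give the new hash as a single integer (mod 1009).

Answer: 293

Derivation:
val('b') = 2, val('j') = 10
Position k = 0, exponent = n-1-k = 3
B^3 mod M = 3^3 mod 1009 = 27
Delta = (10 - 2) * 27 mod 1009 = 216
New hash = (77 + 216) mod 1009 = 293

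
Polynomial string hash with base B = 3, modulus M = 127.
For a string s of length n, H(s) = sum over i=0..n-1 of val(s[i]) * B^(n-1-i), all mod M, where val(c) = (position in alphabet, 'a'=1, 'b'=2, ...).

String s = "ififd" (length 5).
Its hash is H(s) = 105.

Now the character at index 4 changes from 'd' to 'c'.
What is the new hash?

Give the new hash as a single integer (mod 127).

Answer: 104

Derivation:
val('d') = 4, val('c') = 3
Position k = 4, exponent = n-1-k = 0
B^0 mod M = 3^0 mod 127 = 1
Delta = (3 - 4) * 1 mod 127 = 126
New hash = (105 + 126) mod 127 = 104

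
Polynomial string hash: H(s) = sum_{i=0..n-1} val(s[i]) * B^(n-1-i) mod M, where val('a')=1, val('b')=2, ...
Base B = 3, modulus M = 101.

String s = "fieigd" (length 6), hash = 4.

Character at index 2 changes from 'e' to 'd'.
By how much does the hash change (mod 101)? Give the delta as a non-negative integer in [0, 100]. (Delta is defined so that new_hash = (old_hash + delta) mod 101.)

Delta formula: (val(new) - val(old)) * B^(n-1-k) mod M
  val('d') - val('e') = 4 - 5 = -1
  B^(n-1-k) = 3^3 mod 101 = 27
  Delta = -1 * 27 mod 101 = 74

Answer: 74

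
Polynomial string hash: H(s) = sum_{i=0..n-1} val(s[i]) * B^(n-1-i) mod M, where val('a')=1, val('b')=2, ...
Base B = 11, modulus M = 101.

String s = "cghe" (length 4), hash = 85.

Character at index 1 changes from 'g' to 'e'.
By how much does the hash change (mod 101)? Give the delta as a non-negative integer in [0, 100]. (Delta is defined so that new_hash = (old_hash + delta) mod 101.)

Delta formula: (val(new) - val(old)) * B^(n-1-k) mod M
  val('e') - val('g') = 5 - 7 = -2
  B^(n-1-k) = 11^2 mod 101 = 20
  Delta = -2 * 20 mod 101 = 61

Answer: 61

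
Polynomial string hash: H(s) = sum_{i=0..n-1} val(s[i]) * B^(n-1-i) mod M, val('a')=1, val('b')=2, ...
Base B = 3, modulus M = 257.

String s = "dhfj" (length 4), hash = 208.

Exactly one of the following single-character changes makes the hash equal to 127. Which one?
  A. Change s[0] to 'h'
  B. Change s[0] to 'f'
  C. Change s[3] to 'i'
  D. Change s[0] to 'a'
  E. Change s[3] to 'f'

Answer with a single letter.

Answer: D

Derivation:
Option A: s[0]='d'->'h', delta=(8-4)*3^3 mod 257 = 108, hash=208+108 mod 257 = 59
Option B: s[0]='d'->'f', delta=(6-4)*3^3 mod 257 = 54, hash=208+54 mod 257 = 5
Option C: s[3]='j'->'i', delta=(9-10)*3^0 mod 257 = 256, hash=208+256 mod 257 = 207
Option D: s[0]='d'->'a', delta=(1-4)*3^3 mod 257 = 176, hash=208+176 mod 257 = 127 <-- target
Option E: s[3]='j'->'f', delta=(6-10)*3^0 mod 257 = 253, hash=208+253 mod 257 = 204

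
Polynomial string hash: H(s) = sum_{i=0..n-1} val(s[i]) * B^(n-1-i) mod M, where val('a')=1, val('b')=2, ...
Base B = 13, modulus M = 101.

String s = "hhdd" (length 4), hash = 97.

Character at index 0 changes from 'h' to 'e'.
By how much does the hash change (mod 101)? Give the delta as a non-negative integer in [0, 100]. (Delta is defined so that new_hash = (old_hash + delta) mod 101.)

Delta formula: (val(new) - val(old)) * B^(n-1-k) mod M
  val('e') - val('h') = 5 - 8 = -3
  B^(n-1-k) = 13^3 mod 101 = 76
  Delta = -3 * 76 mod 101 = 75

Answer: 75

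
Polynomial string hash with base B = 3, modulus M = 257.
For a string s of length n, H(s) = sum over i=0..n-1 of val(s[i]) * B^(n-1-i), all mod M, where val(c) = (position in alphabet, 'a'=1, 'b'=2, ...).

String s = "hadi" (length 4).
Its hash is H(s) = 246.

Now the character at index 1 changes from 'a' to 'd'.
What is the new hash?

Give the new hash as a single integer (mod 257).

val('a') = 1, val('d') = 4
Position k = 1, exponent = n-1-k = 2
B^2 mod M = 3^2 mod 257 = 9
Delta = (4 - 1) * 9 mod 257 = 27
New hash = (246 + 27) mod 257 = 16

Answer: 16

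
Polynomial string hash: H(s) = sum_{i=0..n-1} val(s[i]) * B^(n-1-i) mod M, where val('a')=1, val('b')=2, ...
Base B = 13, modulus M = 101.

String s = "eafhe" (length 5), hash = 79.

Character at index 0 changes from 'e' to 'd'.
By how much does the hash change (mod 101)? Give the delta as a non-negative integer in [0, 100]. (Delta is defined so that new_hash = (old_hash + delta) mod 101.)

Answer: 22

Derivation:
Delta formula: (val(new) - val(old)) * B^(n-1-k) mod M
  val('d') - val('e') = 4 - 5 = -1
  B^(n-1-k) = 13^4 mod 101 = 79
  Delta = -1 * 79 mod 101 = 22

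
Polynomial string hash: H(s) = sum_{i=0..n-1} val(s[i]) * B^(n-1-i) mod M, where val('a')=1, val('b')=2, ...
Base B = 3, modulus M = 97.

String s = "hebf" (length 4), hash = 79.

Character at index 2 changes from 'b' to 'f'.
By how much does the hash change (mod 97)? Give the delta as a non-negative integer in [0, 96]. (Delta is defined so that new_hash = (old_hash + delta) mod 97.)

Delta formula: (val(new) - val(old)) * B^(n-1-k) mod M
  val('f') - val('b') = 6 - 2 = 4
  B^(n-1-k) = 3^1 mod 97 = 3
  Delta = 4 * 3 mod 97 = 12

Answer: 12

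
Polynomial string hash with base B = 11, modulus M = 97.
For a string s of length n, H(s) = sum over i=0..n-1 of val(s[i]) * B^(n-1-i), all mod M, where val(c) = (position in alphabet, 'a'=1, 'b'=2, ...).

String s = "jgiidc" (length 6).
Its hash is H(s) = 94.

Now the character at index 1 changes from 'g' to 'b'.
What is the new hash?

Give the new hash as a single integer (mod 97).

Answer: 27

Derivation:
val('g') = 7, val('b') = 2
Position k = 1, exponent = n-1-k = 4
B^4 mod M = 11^4 mod 97 = 91
Delta = (2 - 7) * 91 mod 97 = 30
New hash = (94 + 30) mod 97 = 27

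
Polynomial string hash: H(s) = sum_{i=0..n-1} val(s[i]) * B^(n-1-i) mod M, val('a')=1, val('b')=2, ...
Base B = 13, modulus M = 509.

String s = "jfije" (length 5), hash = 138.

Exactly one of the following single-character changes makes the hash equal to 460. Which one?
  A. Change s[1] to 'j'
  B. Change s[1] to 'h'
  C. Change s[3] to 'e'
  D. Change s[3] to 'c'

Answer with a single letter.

Option A: s[1]='f'->'j', delta=(10-6)*13^3 mod 509 = 135, hash=138+135 mod 509 = 273
Option B: s[1]='f'->'h', delta=(8-6)*13^3 mod 509 = 322, hash=138+322 mod 509 = 460 <-- target
Option C: s[3]='j'->'e', delta=(5-10)*13^1 mod 509 = 444, hash=138+444 mod 509 = 73
Option D: s[3]='j'->'c', delta=(3-10)*13^1 mod 509 = 418, hash=138+418 mod 509 = 47

Answer: B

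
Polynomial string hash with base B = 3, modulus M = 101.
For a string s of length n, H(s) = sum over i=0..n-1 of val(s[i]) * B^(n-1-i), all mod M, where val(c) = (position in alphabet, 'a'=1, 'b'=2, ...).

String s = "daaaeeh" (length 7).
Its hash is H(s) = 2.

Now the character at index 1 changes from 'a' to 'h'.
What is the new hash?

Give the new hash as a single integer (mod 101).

val('a') = 1, val('h') = 8
Position k = 1, exponent = n-1-k = 5
B^5 mod M = 3^5 mod 101 = 41
Delta = (8 - 1) * 41 mod 101 = 85
New hash = (2 + 85) mod 101 = 87

Answer: 87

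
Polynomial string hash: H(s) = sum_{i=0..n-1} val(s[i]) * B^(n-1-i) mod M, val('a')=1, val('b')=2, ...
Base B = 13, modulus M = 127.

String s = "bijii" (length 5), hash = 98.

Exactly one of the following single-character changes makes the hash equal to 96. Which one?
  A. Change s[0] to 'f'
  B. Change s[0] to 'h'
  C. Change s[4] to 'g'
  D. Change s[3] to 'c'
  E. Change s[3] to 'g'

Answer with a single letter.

Answer: C

Derivation:
Option A: s[0]='b'->'f', delta=(6-2)*13^4 mod 127 = 71, hash=98+71 mod 127 = 42
Option B: s[0]='b'->'h', delta=(8-2)*13^4 mod 127 = 43, hash=98+43 mod 127 = 14
Option C: s[4]='i'->'g', delta=(7-9)*13^0 mod 127 = 125, hash=98+125 mod 127 = 96 <-- target
Option D: s[3]='i'->'c', delta=(3-9)*13^1 mod 127 = 49, hash=98+49 mod 127 = 20
Option E: s[3]='i'->'g', delta=(7-9)*13^1 mod 127 = 101, hash=98+101 mod 127 = 72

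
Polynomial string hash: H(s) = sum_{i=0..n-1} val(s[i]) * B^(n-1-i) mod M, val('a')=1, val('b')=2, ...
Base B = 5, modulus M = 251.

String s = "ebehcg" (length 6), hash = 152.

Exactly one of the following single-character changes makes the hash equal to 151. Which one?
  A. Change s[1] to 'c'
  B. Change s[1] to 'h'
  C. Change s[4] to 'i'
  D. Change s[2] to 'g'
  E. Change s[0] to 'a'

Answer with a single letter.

Answer: D

Derivation:
Option A: s[1]='b'->'c', delta=(3-2)*5^4 mod 251 = 123, hash=152+123 mod 251 = 24
Option B: s[1]='b'->'h', delta=(8-2)*5^4 mod 251 = 236, hash=152+236 mod 251 = 137
Option C: s[4]='c'->'i', delta=(9-3)*5^1 mod 251 = 30, hash=152+30 mod 251 = 182
Option D: s[2]='e'->'g', delta=(7-5)*5^3 mod 251 = 250, hash=152+250 mod 251 = 151 <-- target
Option E: s[0]='e'->'a', delta=(1-5)*5^5 mod 251 = 50, hash=152+50 mod 251 = 202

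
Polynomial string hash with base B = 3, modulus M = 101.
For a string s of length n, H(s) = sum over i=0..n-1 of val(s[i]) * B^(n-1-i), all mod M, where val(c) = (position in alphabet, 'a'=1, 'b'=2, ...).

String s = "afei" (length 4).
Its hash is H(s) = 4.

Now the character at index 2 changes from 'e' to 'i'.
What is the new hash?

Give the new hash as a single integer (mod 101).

Answer: 16

Derivation:
val('e') = 5, val('i') = 9
Position k = 2, exponent = n-1-k = 1
B^1 mod M = 3^1 mod 101 = 3
Delta = (9 - 5) * 3 mod 101 = 12
New hash = (4 + 12) mod 101 = 16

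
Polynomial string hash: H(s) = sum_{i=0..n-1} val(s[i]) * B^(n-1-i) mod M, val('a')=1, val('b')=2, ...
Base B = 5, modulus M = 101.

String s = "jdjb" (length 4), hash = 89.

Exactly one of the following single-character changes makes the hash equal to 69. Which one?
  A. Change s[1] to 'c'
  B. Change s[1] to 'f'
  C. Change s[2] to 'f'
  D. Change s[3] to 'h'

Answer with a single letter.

Answer: C

Derivation:
Option A: s[1]='d'->'c', delta=(3-4)*5^2 mod 101 = 76, hash=89+76 mod 101 = 64
Option B: s[1]='d'->'f', delta=(6-4)*5^2 mod 101 = 50, hash=89+50 mod 101 = 38
Option C: s[2]='j'->'f', delta=(6-10)*5^1 mod 101 = 81, hash=89+81 mod 101 = 69 <-- target
Option D: s[3]='b'->'h', delta=(8-2)*5^0 mod 101 = 6, hash=89+6 mod 101 = 95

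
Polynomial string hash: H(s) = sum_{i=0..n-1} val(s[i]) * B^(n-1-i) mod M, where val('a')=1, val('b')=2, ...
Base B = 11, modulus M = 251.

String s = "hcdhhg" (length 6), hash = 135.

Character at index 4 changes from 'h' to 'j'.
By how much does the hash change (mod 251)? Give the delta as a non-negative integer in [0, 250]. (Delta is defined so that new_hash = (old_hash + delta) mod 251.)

Delta formula: (val(new) - val(old)) * B^(n-1-k) mod M
  val('j') - val('h') = 10 - 8 = 2
  B^(n-1-k) = 11^1 mod 251 = 11
  Delta = 2 * 11 mod 251 = 22

Answer: 22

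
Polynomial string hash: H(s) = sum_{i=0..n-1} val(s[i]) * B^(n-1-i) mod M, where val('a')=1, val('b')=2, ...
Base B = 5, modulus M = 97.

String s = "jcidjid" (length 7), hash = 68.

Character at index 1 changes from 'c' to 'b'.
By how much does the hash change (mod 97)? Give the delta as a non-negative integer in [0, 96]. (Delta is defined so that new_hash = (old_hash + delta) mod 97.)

Delta formula: (val(new) - val(old)) * B^(n-1-k) mod M
  val('b') - val('c') = 2 - 3 = -1
  B^(n-1-k) = 5^5 mod 97 = 21
  Delta = -1 * 21 mod 97 = 76

Answer: 76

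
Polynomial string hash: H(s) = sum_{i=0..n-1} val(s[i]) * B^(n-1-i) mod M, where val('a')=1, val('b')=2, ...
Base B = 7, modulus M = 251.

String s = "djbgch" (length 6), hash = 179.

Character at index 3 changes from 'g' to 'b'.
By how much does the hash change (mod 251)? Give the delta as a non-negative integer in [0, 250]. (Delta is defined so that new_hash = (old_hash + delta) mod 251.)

Delta formula: (val(new) - val(old)) * B^(n-1-k) mod M
  val('b') - val('g') = 2 - 7 = -5
  B^(n-1-k) = 7^2 mod 251 = 49
  Delta = -5 * 49 mod 251 = 6

Answer: 6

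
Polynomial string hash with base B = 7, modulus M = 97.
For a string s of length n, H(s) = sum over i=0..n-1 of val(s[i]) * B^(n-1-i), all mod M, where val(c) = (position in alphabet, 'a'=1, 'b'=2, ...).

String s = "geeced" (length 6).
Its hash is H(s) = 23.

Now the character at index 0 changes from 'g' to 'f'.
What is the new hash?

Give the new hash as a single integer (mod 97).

val('g') = 7, val('f') = 6
Position k = 0, exponent = n-1-k = 5
B^5 mod M = 7^5 mod 97 = 26
Delta = (6 - 7) * 26 mod 97 = 71
New hash = (23 + 71) mod 97 = 94

Answer: 94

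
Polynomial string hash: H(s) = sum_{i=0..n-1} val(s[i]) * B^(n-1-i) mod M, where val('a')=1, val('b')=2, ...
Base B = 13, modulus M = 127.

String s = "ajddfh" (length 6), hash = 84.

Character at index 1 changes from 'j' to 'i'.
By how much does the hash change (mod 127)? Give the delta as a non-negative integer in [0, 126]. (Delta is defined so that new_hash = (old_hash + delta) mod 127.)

Delta formula: (val(new) - val(old)) * B^(n-1-k) mod M
  val('i') - val('j') = 9 - 10 = -1
  B^(n-1-k) = 13^4 mod 127 = 113
  Delta = -1 * 113 mod 127 = 14

Answer: 14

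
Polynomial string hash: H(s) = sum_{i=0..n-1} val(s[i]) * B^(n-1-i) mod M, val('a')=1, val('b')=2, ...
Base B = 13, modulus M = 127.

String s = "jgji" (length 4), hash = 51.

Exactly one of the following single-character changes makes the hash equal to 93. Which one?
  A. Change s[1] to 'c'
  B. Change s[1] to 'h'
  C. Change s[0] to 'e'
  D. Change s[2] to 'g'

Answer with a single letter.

Answer: B

Derivation:
Option A: s[1]='g'->'c', delta=(3-7)*13^2 mod 127 = 86, hash=51+86 mod 127 = 10
Option B: s[1]='g'->'h', delta=(8-7)*13^2 mod 127 = 42, hash=51+42 mod 127 = 93 <-- target
Option C: s[0]='j'->'e', delta=(5-10)*13^3 mod 127 = 64, hash=51+64 mod 127 = 115
Option D: s[2]='j'->'g', delta=(7-10)*13^1 mod 127 = 88, hash=51+88 mod 127 = 12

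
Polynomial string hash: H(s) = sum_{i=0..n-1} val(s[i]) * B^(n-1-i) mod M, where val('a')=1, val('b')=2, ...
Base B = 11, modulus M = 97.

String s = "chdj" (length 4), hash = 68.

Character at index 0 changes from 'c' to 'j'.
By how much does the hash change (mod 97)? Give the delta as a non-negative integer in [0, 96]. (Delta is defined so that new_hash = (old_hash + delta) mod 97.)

Answer: 5

Derivation:
Delta formula: (val(new) - val(old)) * B^(n-1-k) mod M
  val('j') - val('c') = 10 - 3 = 7
  B^(n-1-k) = 11^3 mod 97 = 70
  Delta = 7 * 70 mod 97 = 5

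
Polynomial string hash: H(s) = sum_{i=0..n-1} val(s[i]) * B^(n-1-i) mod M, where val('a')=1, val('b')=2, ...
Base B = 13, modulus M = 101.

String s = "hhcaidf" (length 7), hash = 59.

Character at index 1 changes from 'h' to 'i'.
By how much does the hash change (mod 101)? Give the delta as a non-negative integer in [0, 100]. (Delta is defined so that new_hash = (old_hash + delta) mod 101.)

Answer: 17

Derivation:
Delta formula: (val(new) - val(old)) * B^(n-1-k) mod M
  val('i') - val('h') = 9 - 8 = 1
  B^(n-1-k) = 13^5 mod 101 = 17
  Delta = 1 * 17 mod 101 = 17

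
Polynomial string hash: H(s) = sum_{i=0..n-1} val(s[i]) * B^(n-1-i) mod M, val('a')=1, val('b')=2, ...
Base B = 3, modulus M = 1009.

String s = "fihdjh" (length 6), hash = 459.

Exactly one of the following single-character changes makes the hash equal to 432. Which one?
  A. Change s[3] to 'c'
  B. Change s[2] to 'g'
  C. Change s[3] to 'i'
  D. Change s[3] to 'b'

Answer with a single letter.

Answer: B

Derivation:
Option A: s[3]='d'->'c', delta=(3-4)*3^2 mod 1009 = 1000, hash=459+1000 mod 1009 = 450
Option B: s[2]='h'->'g', delta=(7-8)*3^3 mod 1009 = 982, hash=459+982 mod 1009 = 432 <-- target
Option C: s[3]='d'->'i', delta=(9-4)*3^2 mod 1009 = 45, hash=459+45 mod 1009 = 504
Option D: s[3]='d'->'b', delta=(2-4)*3^2 mod 1009 = 991, hash=459+991 mod 1009 = 441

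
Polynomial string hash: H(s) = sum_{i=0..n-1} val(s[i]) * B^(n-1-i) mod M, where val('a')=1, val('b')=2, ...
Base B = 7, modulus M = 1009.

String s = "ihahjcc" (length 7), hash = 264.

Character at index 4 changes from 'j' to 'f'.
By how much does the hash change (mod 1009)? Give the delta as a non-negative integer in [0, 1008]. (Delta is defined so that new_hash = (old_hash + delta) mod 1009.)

Answer: 813

Derivation:
Delta formula: (val(new) - val(old)) * B^(n-1-k) mod M
  val('f') - val('j') = 6 - 10 = -4
  B^(n-1-k) = 7^2 mod 1009 = 49
  Delta = -4 * 49 mod 1009 = 813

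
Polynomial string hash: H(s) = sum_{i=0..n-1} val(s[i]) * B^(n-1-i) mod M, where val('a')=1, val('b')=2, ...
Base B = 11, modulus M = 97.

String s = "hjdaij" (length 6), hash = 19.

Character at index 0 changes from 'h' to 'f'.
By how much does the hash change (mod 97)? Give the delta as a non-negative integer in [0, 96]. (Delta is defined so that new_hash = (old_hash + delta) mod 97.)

Answer: 35

Derivation:
Delta formula: (val(new) - val(old)) * B^(n-1-k) mod M
  val('f') - val('h') = 6 - 8 = -2
  B^(n-1-k) = 11^5 mod 97 = 31
  Delta = -2 * 31 mod 97 = 35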